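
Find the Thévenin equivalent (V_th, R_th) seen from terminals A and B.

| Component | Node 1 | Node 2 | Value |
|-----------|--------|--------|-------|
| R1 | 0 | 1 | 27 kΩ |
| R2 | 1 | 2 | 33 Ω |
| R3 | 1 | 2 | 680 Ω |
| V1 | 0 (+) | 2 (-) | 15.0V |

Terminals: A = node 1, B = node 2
Step 1 — V_th is the open-circuit voltage V_A - V_B (nothing connected across the terminals).
Nodal analysis, taking node 2 as the 0 V reference.
Source V1 fixes V_0 = 15 V.
KCL at each unknown node (sum of currents leaving = 0; resistances in Ω):
  Node 1: (V_1 - 15)/27000 + (V_1 - 0)/33 + (V_1 - 0)/680 = 0
Collecting terms: 0.03181 × V_1 = 0.0005556  =>  V_1 = 0.01746 V
V_th = V_1 - V_2 = 0.01746 - 0 = 0.01746 V
Step 2 — R_th: zero the source — replace V1 by a short circuit (node 2 merges into node 0) — and find the resistance seen between A (node 1) and B (node 0).
Reduce the network between node 1 (A) and node 0 (B) by series/parallel combination:
  Rp1 = R1 ‖ R2 ‖ R3 (parallel, all between nodes 0 and 1) = 1/(1/27000 + 1/33 + 1/680) = 31.44 Ω
R_th = 31.44 Ω

Final answer: V_th = 0.01746 V, R_th = 31.44 Ω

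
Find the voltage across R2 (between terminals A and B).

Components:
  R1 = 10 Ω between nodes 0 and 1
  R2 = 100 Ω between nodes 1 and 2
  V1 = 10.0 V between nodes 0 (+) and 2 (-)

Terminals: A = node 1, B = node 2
R1 and R2 are in series across V1 (node 0 → node 1 → node 2), and the output A–B is taken across R2, so this is a voltage divider.
Series current: I = V1/(R1 + R2) = 10/(10 + 100) = 10/110 = 0.09091 A
V_R2 = I × R2 = V1 × R2/(R1 + R2) = 10 × 100/110 = 9.091 V

Final answer: 9.091 V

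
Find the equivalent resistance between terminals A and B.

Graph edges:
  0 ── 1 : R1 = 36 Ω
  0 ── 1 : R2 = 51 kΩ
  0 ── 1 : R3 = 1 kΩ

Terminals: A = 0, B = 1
Reduce the network between node 0 (A) and node 1 (B) by series/parallel combination:
  Rp1 = R1 ‖ R2 ‖ R3 (parallel, all between nodes 0 and 1) = 1/(1/36 + 1/51000 + 1/1000) = 34.73 Ω
R_eq = 34.73 Ω

Final answer: 34.73 Ω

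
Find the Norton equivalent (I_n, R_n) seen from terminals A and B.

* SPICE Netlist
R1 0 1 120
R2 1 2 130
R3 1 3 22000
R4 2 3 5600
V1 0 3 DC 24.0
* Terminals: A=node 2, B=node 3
Find the Thévenin equivalent first; then I_n = V_th/R_th and R_n = R_th.
Step 1 — V_th is the open-circuit voltage V_A - V_B (nothing connected across the terminals).
Nodal analysis, taking node 3 as the 0 V reference.
Source V1 fixes V_0 = 24 V.
KCL at each unknown node (sum of currents leaving = 0; resistances in Ω):
  Node 1: (V_1 - 24)/120 + (V_1 - V_2)/130 + (V_1 - 0)/22000 = 0
  Node 2: (V_2 - V_1)/130 + (V_2 - 0)/5600 = 0
Collecting terms (coefficients in siemens):
  0.01607·V_1 - 0.007692·V_2 = 0.2
  0.007871·V_2 - 0.007692·V_1 = 0
Determinant D = (0.01607)(0.007871) - (-0.007692)(-0.007692) = 0.00006732
V_1 = [(0.2)(0.007871) - (-0.007692)(0)]/D = 23.38 V
V_2 = [(0.01607)(0) - (0.2)(-0.007692)]/D = 22.85 V
V_th = V_2 - V_3 = 22.85 - 0 = 22.85 V
Step 2 — R_th: zero the source — replace V1 by a short circuit (node 3 merges into node 0) — and find the resistance seen between A (node 2) and B (node 0).
Reduce the network between node 2 (A) and node 0 (B) by series/parallel combination:
  Rp1 = R1 ‖ R3 (parallel, both between nodes 0 and 1) = 1/(1/120 + 1/22000) = 119.3 Ω
  Rs1 = R2 + Rp1 (series, joined only at node 1) = 130 + 119.3 = 249.3 Ω
  Rp2 = R4 ‖ Rs1 (parallel, both between nodes 0 and 2) = 1/(1/5600 + 1/249.3) = 238.7 Ω
R_th = 238.7 Ω
I_n = V_th/R_th = 22.85/238.7 = 0.09573 A, and R_n = R_th = 238.7 Ω

Final answer: I_n = 0.09573 A, R_n = 238.7 Ω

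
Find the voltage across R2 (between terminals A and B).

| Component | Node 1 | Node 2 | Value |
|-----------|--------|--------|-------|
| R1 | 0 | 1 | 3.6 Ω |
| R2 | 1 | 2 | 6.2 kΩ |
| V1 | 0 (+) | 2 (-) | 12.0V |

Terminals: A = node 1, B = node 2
R1 and R2 are in series across V1 (node 0 → node 1 → node 2), and the output A–B is taken across R2, so this is a voltage divider.
Series current: I = V1/(R1 + R2) = 12/(3.6 + 6200) = 12/6204 = 0.001934 A
V_R2 = I × R2 = V1 × R2/(R1 + R2) = 12 × 6200/6204 = 11.99 V

Final answer: 11.99 V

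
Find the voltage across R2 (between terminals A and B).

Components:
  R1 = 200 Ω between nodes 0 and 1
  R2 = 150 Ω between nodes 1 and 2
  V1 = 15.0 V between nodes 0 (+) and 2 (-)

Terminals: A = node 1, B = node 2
R1 and R2 are in series across V1 (node 0 → node 1 → node 2), and the output A–B is taken across R2, so this is a voltage divider.
Series current: I = V1/(R1 + R2) = 15/(200 + 150) = 15/350 = 0.04286 A
V_R2 = I × R2 = V1 × R2/(R1 + R2) = 15 × 150/350 = 6.429 V

Final answer: 6.429 V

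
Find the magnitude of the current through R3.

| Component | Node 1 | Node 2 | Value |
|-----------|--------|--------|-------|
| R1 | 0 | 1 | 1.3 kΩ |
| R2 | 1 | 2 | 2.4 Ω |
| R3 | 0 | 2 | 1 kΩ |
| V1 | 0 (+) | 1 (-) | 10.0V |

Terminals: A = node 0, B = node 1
Nodal analysis, taking node 1 as the 0 V reference.
Source V1 fixes V_0 = 10 V.
KCL at each unknown node (sum of currents leaving = 0; resistances in Ω):
  Node 2: (V_2 - 0)/2.4 + (V_2 - 10)/1000 = 0
Collecting terms: 0.4177 × V_2 = 0.01  =>  V_2 = 0.02394 V
I_R3 = (V_0 - V_2)/R3 = (10 - 0.02394)/1000 = 0.009976 A
|I_R3| = 0.009976 A

Final answer: |I_R3| = 0.009976 A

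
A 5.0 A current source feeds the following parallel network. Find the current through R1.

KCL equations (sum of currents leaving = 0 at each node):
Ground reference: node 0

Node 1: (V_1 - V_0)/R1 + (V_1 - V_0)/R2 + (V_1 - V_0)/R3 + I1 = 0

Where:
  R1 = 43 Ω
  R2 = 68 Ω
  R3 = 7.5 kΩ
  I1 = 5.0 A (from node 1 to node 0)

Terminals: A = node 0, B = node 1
All resistors sit directly between nodes 0 and 1, so they are in parallel and share one voltage V; the full source current 5 A splits among them.
1/R_par = 1/43 + 1/68 + 1/7500 = 0.0381 S  =>  R_par = 26.25 Ω
V = I × R_par = 5 × 26.25 = 131.3 V
I_R1 = V/R1 = 131.3/43 = 3.052 A

Final answer: 3.052 A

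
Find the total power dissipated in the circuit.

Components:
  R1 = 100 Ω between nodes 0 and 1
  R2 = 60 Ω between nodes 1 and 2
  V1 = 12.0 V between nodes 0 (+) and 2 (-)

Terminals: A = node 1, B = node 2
Nodal analysis, taking node 2 as the 0 V reference.
Source V1 fixes V_0 = 12 V.
KCL at each unknown node (sum of currents leaving = 0; resistances in Ω):
  Node 1: (V_1 - 12)/100 + (V_1 - 0)/60 = 0
Collecting terms: 0.02667 × V_1 = 0.12  =>  V_1 = 4.5 V
Power in each resistor, P = (ΔV)²/R:
  P_R1 = (12 - 4.5)²/100 = 0.5625 W
  P_R2 = (4.5 - 0)²/60 = 0.3375 W
P_total = P_R1 + P_R2 = 0.9 W

Final answer: 0.9 W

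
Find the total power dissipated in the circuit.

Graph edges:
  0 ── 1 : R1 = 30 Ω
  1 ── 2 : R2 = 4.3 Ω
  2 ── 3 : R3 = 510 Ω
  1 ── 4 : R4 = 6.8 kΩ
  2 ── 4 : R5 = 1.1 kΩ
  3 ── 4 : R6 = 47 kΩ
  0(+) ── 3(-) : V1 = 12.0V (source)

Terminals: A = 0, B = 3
Nodal analysis, taking node 3 as the 0 V reference.
Source V1 fixes V_0 = 12 V.
KCL at each unknown node (sum of currents leaving = 0; resistances in Ω):
  Node 1: (V_1 - 12)/30 + (V_1 - V_2)/4.3 + (V_1 - V_4)/6800 = 0
  Node 2: (V_2 - V_1)/4.3 + (V_2 - 0)/510 + (V_2 - V_4)/1100 = 0
  Node 4: (V_4 - V_1)/6800 + (V_4 - V_2)/1100 + (V_4 - 0)/47000 = 0
Collecting terms (coefficients in siemens):
  0.266·V_1 - 0.2326·V_2 - 0.0001471·V_4 = 0.4
  0.2354·V_2 - 0.2326·V_1 - 0.0009091·V_4 = 0
  0.001077·V_4 - 0.0001471·V_1 - 0.0009091·V_2 = 0
Solving these 3 simultaneous equations (Gaussian elimination) gives:
  V_1 = 11.33 V, V_2 = 11.24 V, V_4 = 11.03 V
Power in each resistor, P = (ΔV)²/R:
  P_R1 = (12 - 11.33)²/30 = 0.01487 W
  P_R2 = (11.33 - 11.24)²/4.3 = 0.002123 W
  P_R3 = (11.24 - 0)²/510 = 0.2476 W
  P_R4 = (11.33 - 11.03)²/6800 = 0.00001363 W
  P_R5 = (11.24 - 11.03)²/1100 = 0.00003965 W
  P_R6 = (0 - 11.03)²/47000 = 0.002587 W
P_total = P_R1 + P_R2 + P_R3 + P_R4 + P_R5 + P_R6 = 0.2672 W

Final answer: 0.2672 W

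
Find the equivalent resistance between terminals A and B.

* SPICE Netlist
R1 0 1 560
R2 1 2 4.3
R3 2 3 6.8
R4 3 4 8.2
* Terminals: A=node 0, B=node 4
Reduce the network between node 0 (A) and node 4 (B) by series/parallel combination:
  Rs1 = R1 + R2 (series, joined only at node 1) = 560 + 4.3 = 564.3 Ω
  Rs2 = R3 + Rs1 (series, joined only at node 2) = 6.8 + 564.3 = 571.1 Ω
  Rs3 = R4 + Rs2 (series, joined only at node 3) = 8.2 + 571.1 = 579.3 Ω
R_eq = 579.3 Ω

Final answer: 579.3 Ω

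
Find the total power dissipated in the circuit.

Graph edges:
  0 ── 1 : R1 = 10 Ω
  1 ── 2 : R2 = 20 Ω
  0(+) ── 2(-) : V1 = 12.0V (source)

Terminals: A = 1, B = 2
Nodal analysis, taking node 2 as the 0 V reference.
Source V1 fixes V_0 = 12 V.
KCL at each unknown node (sum of currents leaving = 0; resistances in Ω):
  Node 1: (V_1 - 12)/10 + (V_1 - 0)/20 = 0
Collecting terms: 0.15 × V_1 = 1.2  =>  V_1 = 8 V
Power in each resistor, P = (ΔV)²/R:
  P_R1 = (12 - 8)²/10 = 1.6 W
  P_R2 = (8 - 0)²/20 = 3.2 W
P_total = P_R1 + P_R2 = 4.8 W

Final answer: 4.8 W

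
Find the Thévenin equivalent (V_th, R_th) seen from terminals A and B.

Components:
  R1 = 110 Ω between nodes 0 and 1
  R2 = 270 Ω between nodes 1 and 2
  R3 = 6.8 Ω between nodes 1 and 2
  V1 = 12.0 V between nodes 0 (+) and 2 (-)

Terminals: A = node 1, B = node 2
Step 1 — V_th is the open-circuit voltage V_A - V_B (nothing connected across the terminals).
Nodal analysis, taking node 2 as the 0 V reference.
Source V1 fixes V_0 = 12 V.
KCL at each unknown node (sum of currents leaving = 0; resistances in Ω):
  Node 1: (V_1 - 12)/110 + (V_1 - 0)/270 + (V_1 - 0)/6.8 = 0
Collecting terms: 0.1599 × V_1 = 0.1091  =>  V_1 = 0.6824 V
V_th = V_1 - V_2 = 0.6824 - 0 = 0.6824 V
Step 2 — R_th: zero the source — replace V1 by a short circuit (node 2 merges into node 0) — and find the resistance seen between A (node 1) and B (node 0).
Reduce the network between node 1 (A) and node 0 (B) by series/parallel combination:
  Rp1 = R1 ‖ R2 ‖ R3 (parallel, all between nodes 0 and 1) = 1/(1/110 + 1/270 + 1/6.8) = 6.256 Ω
R_th = 6.256 Ω

Final answer: V_th = 0.6824 V, R_th = 6.256 Ω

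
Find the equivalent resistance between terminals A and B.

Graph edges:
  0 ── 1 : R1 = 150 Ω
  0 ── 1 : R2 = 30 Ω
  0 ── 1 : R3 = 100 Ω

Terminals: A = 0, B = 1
Reduce the network between node 0 (A) and node 1 (B) by series/parallel combination:
  Rp1 = R1 ‖ R2 ‖ R3 (parallel, all between nodes 0 and 1) = 1/(1/150 + 1/30 + 1/100) = 20 Ω
R_eq = 20 Ω

Final answer: 20 Ω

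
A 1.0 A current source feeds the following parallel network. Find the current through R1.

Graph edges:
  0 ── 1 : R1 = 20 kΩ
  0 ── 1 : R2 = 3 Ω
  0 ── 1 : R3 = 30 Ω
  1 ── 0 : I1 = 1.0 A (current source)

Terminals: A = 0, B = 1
All resistors sit directly between nodes 0 and 1, so they are in parallel and share one voltage V; the full source current 1 A splits among them.
1/R_par = 1/20000 + 1/3 + 1/30 = 0.3667 S  =>  R_par = 2.727 Ω
V = I × R_par = 1 × 2.727 = 2.727 V
I_R1 = V/R1 = 2.727/20000 = 0.0001363 A

Final answer: 0.0001363 A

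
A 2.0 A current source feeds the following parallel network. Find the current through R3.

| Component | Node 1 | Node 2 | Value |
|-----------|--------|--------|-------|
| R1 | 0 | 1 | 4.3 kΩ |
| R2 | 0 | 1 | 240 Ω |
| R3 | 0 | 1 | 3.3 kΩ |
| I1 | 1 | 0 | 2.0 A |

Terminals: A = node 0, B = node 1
All resistors sit directly between nodes 0 and 1, so they are in parallel and share one voltage V; the full source current 2 A splits among them.
1/R_par = 1/4300 + 1/240 + 1/3300 = 0.004702 S  =>  R_par = 212.7 Ω
V = I × R_par = 2 × 212.7 = 425.3 V
I_R3 = V/R3 = 425.3/3300 = 0.1289 A

Final answer: 0.1289 A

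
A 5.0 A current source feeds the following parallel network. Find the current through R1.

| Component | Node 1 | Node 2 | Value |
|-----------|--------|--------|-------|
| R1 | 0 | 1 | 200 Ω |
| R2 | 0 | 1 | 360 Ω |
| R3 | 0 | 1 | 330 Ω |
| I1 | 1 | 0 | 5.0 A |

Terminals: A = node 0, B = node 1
All resistors sit directly between nodes 0 and 1, so they are in parallel and share one voltage V; the full source current 5 A splits among them.
1/R_par = 1/200 + 1/360 + 1/330 = 0.01081 S  =>  R_par = 92.52 Ω
V = I × R_par = 5 × 92.52 = 462.6 V
I_R1 = V/R1 = 462.6/200 = 2.313 A

Final answer: 2.313 A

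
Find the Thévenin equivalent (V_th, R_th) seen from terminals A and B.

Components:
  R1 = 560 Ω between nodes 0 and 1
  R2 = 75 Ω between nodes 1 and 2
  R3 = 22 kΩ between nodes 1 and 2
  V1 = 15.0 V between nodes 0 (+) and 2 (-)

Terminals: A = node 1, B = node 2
Step 1 — V_th is the open-circuit voltage V_A - V_B (nothing connected across the terminals).
Nodal analysis, taking node 2 as the 0 V reference.
Source V1 fixes V_0 = 15 V.
KCL at each unknown node (sum of currents leaving = 0; resistances in Ω):
  Node 1: (V_1 - 15)/560 + (V_1 - 0)/75 + (V_1 - 0)/22000 = 0
Collecting terms: 0.01516 × V_1 = 0.02679  =>  V_1 = 1.766 V
V_th = V_1 - V_2 = 1.766 - 0 = 1.766 V
Step 2 — R_th: zero the source — replace V1 by a short circuit (node 2 merges into node 0) — and find the resistance seen between A (node 1) and B (node 0).
Reduce the network between node 1 (A) and node 0 (B) by series/parallel combination:
  Rp1 = R1 ‖ R2 ‖ R3 (parallel, all between nodes 0 and 1) = 1/(1/560 + 1/75 + 1/22000) = 65.94 Ω
R_th = 65.94 Ω

Final answer: V_th = 1.766 V, R_th = 65.94 Ω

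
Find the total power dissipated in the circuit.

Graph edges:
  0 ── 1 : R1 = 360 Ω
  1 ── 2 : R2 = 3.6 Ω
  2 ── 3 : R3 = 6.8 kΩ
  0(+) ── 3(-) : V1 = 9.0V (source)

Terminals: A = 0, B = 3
Nodal analysis, taking node 3 as the 0 V reference.
Source V1 fixes V_0 = 9 V.
KCL at each unknown node (sum of currents leaving = 0; resistances in Ω):
  Node 1: (V_1 - 9)/360 + (V_1 - V_2)/3.6 = 0
  Node 2: (V_2 - V_1)/3.6 + (V_2 - 0)/6800 = 0
Collecting terms (coefficients in siemens):
  0.2806·V_1 - 0.2778·V_2 = 0.025
  0.2779·V_2 - 0.2778·V_1 = 0
Determinant D = (0.2806)(0.2779) - (-0.2778)(-0.2778) = 0.0008129
V_1 = [(0.025)(0.2779) - (-0.2778)(0)]/D = 8.548 V
V_2 = [(0.2806)(0) - (0.025)(-0.2778)]/D = 8.543 V
Power in each resistor, P = (ΔV)²/R:
  P_R1 = (9 - 8.548)²/360 = 0.0005682 W
  P_R2 = (8.548 - 8.543)²/3.6 = 0.000005682 W
  P_R3 = (8.543 - 0)²/6800 = 0.01073 W
P_total = P_R1 + P_R2 + P_R3 = 0.01131 W

Final answer: 0.01131 W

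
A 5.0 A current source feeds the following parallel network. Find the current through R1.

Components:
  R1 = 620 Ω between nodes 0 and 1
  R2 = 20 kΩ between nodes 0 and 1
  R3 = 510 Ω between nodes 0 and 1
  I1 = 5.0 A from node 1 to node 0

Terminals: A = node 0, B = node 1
All resistors sit directly between nodes 0 and 1, so they are in parallel and share one voltage V; the full source current 5 A splits among them.
1/R_par = 1/620 + 1/20000 + 1/510 = 0.003624 S  =>  R_par = 276 Ω
V = I × R_par = 5 × 276 = 1380 V
I_R1 = V/R1 = 1380/620 = 2.225 A

Final answer: 2.225 A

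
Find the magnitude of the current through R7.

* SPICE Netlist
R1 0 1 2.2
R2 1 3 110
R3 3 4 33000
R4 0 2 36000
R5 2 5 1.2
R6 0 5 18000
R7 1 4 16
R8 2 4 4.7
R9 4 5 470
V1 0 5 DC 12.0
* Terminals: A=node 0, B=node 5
Nodal analysis, taking node 5 as the 0 V reference.
Source V1 fixes V_0 = 12 V.
KCL at each unknown node (sum of currents leaving = 0; resistances in Ω):
  Node 1: (V_1 - 12)/2.2 + (V_1 - V_3)/110 + (V_1 - V_4)/16 = 0
  Node 2: (V_2 - 12)/36000 + (V_2 - 0)/1.2 + (V_2 - V_4)/4.7 = 0
  Node 3: (V_3 - V_1)/110 + (V_3 - V_4)/33000 = 0
  Node 4: (V_4 - V_3)/33000 + (V_4 - V_1)/16 + (V_4 - V_2)/4.7 + (V_4 - 0)/470 = 0
Collecting terms (coefficients in siemens):
  0.5261·V_1 - 0.009091·V_3 - 0.0625·V_4 = 5.455
  1.046·V_2 - 0.2128·V_4 = 0.0003333
  0.009121·V_3 - 0.009091·V_1 - 0.0000303·V_4 = 0
  0.2774·V_4 - 0.0625·V_1 - 0.2128·V_2 - 0.0000303·V_3 = 0
Solving these 4 simultaneous equations (Gaussian elimination) gives:
  V_1 = 10.9 V, V_2 = 0.5925 V, V_3 = 10.87 V, V_4 = 2.911 V
I_R7 = (V_1 - V_4)/R7 = (10.9 - 2.911)/16 = 0.4993 A
|I_R7| = 0.4993 A

Final answer: |I_R7| = 0.4993 A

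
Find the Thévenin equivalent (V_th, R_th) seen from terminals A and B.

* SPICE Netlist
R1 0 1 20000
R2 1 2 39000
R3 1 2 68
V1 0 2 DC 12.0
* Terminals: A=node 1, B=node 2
Step 1 — V_th is the open-circuit voltage V_A - V_B (nothing connected across the terminals).
Nodal analysis, taking node 2 as the 0 V reference.
Source V1 fixes V_0 = 12 V.
KCL at each unknown node (sum of currents leaving = 0; resistances in Ω):
  Node 1: (V_1 - 12)/20000 + (V_1 - 0)/39000 + (V_1 - 0)/68 = 0
Collecting terms: 0.01478 × V_1 = 0.0006  =>  V_1 = 0.04059 V
V_th = V_1 - V_2 = 0.04059 - 0 = 0.04059 V
Step 2 — R_th: zero the source — replace V1 by a short circuit (node 2 merges into node 0) — and find the resistance seen between A (node 1) and B (node 0).
Reduce the network between node 1 (A) and node 0 (B) by series/parallel combination:
  Rp1 = R1 ‖ R2 ‖ R3 (parallel, all between nodes 0 and 1) = 1/(1/20000 + 1/39000 + 1/68) = 67.65 Ω
R_th = 67.65 Ω

Final answer: V_th = 0.04059 V, R_th = 67.65 Ω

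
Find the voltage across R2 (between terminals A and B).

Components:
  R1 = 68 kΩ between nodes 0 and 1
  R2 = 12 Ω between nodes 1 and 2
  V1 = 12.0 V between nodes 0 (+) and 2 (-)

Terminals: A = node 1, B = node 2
R1 and R2 are in series across V1 (node 0 → node 1 → node 2), and the output A–B is taken across R2, so this is a voltage divider.
Series current: I = V1/(R1 + R2) = 12/(68000 + 12) = 12/68010 = 0.0001764 A
V_R2 = I × R2 = V1 × R2/(R1 + R2) = 12 × 12/68010 = 0.002117 V

Final answer: 0.002117 V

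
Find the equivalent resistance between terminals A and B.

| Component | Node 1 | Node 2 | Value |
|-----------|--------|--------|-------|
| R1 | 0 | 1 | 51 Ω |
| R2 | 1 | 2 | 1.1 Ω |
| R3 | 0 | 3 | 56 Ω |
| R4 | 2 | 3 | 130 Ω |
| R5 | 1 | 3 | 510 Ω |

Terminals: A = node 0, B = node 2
The network is not a plain series/parallel combination. Inject a 1 A test current into terminal A (node 0) and return it from terminal B (node 2); then R_eq = V_A / (1 A).
Nodal analysis, taking node 2 as the 0 V reference.
Current source I_test pushes 1 A into node 0 and draws it out of node 2.
KCL at each unknown node (sum of currents leaving = 0; resistances in Ω):
  Node 0: (V_0 - V_1)/51 + (V_0 - V_3)/56 - 1 = 0
  Node 1: (V_1 - V_0)/51 + (V_1 - 0)/1.1 + (V_1 - V_3)/510 = 0
  Node 3: (V_3 - V_0)/56 + (V_3 - V_1)/510 + (V_3 - 0)/130 = 0
Collecting terms (coefficients in siemens):
  0.03746·V_0 - 0.01961·V_1 - 0.01786·V_3 = 1
  0.9307·V_1 - 0.01961·V_0 - 0.001961·V_3 = 0
  0.02751·V_3 - 0.01786·V_0 - 0.001961·V_1 = 0
Solving these 3 simultaneous equations (Gaussian elimination) gives:
  V_0 = 39.36 V, V_1 = 0.8833 V, V_3 = 25.61 V
R_eq = V_0 / 1 A = 39.36 Ω

Final answer: 39.36 Ω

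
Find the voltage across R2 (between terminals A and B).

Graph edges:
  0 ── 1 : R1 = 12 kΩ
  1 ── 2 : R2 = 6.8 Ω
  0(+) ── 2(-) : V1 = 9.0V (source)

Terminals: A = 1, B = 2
R1 and R2 are in series across V1 (node 0 → node 1 → node 2), and the output A–B is taken across R2, so this is a voltage divider.
Series current: I = V1/(R1 + R2) = 9/(12000 + 6.8) = 9/12010 = 0.0007496 A
V_R2 = I × R2 = V1 × R2/(R1 + R2) = 9 × 6.8/12010 = 0.005097 V

Final answer: 0.005097 V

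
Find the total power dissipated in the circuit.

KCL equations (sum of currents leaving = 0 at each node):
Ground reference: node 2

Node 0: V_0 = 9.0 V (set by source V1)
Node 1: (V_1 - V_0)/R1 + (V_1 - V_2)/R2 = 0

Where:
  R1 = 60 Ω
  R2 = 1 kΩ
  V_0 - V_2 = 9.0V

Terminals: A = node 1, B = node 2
Nodal analysis, taking node 2 as the 0 V reference.
Source V1 fixes V_0 = 9 V.
KCL at each unknown node (sum of currents leaving = 0; resistances in Ω):
  Node 1: (V_1 - 9)/60 + (V_1 - 0)/1000 = 0
Collecting terms: 0.01767 × V_1 = 0.15  =>  V_1 = 8.491 V
Power in each resistor, P = (ΔV)²/R:
  P_R1 = (9 - 8.491)²/60 = 0.004325 W
  P_R2 = (8.491 - 0)²/1000 = 0.07209 W
P_total = P_R1 + P_R2 = 0.07642 W

Final answer: 0.07642 W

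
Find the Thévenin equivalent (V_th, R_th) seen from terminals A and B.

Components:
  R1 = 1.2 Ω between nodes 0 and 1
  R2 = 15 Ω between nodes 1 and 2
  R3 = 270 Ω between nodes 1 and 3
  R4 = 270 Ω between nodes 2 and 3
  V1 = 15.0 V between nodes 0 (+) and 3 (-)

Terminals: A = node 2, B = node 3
Step 1 — V_th is the open-circuit voltage V_A - V_B (nothing connected across the terminals).
Nodal analysis, taking node 3 as the 0 V reference.
Source V1 fixes V_0 = 15 V.
KCL at each unknown node (sum of currents leaving = 0; resistances in Ω):
  Node 1: (V_1 - 15)/1.2 + (V_1 - V_2)/15 + (V_1 - 0)/270 = 0
  Node 2: (V_2 - V_1)/15 + (V_2 - 0)/270 = 0
Collecting terms (coefficients in siemens):
  0.9037·V_1 - 0.06667·V_2 = 12.5
  0.07037·V_2 - 0.06667·V_1 = 0
Determinant D = (0.9037)(0.07037) - (-0.06667)(-0.06667) = 0.05915
V_1 = [(12.5)(0.07037) - (-0.06667)(0)]/D = 14.87 V
V_2 = [(0.9037)(0) - (12.5)(-0.06667)]/D = 14.09 V
V_th = V_2 - V_3 = 14.09 - 0 = 14.09 V
Step 2 — R_th: zero the source — replace V1 by a short circuit (node 3 merges into node 0) — and find the resistance seen between A (node 2) and B (node 0).
Reduce the network between node 2 (A) and node 0 (B) by series/parallel combination:
  Rp1 = R1 ‖ R3 (parallel, both between nodes 0 and 1) = 1/(1/1.2 + 1/270) = 1.195 Ω
  Rs1 = R2 + Rp1 (series, joined only at node 1) = 15 + 1.195 = 16.19 Ω
  Rp2 = R4 ‖ Rs1 (parallel, both between nodes 0 and 2) = 1/(1/270 + 1/16.19) = 15.28 Ω
R_th = 15.28 Ω

Final answer: V_th = 14.09 V, R_th = 15.28 Ω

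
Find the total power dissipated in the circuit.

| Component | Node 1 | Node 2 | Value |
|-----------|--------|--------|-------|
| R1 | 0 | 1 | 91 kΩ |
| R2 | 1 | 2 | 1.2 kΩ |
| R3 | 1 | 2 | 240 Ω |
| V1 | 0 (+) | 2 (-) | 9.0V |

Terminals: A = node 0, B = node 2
Nodal analysis, taking node 2 as the 0 V reference.
Source V1 fixes V_0 = 9 V.
KCL at each unknown node (sum of currents leaving = 0; resistances in Ω):
  Node 1: (V_1 - 9)/91000 + (V_1 - 0)/1200 + (V_1 - 0)/240 = 0
Collecting terms: 0.005011 × V_1 = 0.0000989  =>  V_1 = 0.01974 V
Power in each resistor, P = (ΔV)²/R:
  P_R1 = (9 - 0.01974)²/91000 = 0.0008862 W
  P_R2 = (0.01974 - 0)²/1200 = 0.0000003246 W
  P_R3 = (0.01974 - 0)²/240 = 0.000001623 W
P_total = P_R1 + P_R2 + P_R3 = 0.0008882 W

Final answer: 0.0008882 W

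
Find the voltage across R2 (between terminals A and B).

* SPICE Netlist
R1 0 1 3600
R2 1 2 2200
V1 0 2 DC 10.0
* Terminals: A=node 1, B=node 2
R1 and R2 are in series across V1 (node 0 → node 1 → node 2), and the output A–B is taken across R2, so this is a voltage divider.
Series current: I = V1/(R1 + R2) = 10/(3600 + 2200) = 10/5800 = 0.001724 A
V_R2 = I × R2 = V1 × R2/(R1 + R2) = 10 × 2200/5800 = 3.793 V

Final answer: 3.793 V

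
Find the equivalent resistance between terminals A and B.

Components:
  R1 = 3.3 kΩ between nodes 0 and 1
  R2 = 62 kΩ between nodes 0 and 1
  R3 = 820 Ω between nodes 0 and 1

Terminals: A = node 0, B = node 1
Reduce the network between node 0 (A) and node 1 (B) by series/parallel combination:
  Rp1 = R1 ‖ R2 ‖ R3 (parallel, all between nodes 0 and 1) = 1/(1/3300 + 1/62000 + 1/820) = 649.9 Ω
R_eq = 649.9 Ω

Final answer: 649.9 Ω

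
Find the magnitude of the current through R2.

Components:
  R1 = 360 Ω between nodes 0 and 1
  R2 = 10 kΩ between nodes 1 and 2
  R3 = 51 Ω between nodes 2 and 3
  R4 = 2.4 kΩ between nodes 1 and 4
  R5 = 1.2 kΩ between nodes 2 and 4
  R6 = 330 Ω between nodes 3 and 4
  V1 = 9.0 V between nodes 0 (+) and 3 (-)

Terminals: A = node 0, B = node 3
Nodal analysis, taking node 3 as the 0 V reference.
Source V1 fixes V_0 = 9 V.
KCL at each unknown node (sum of currents leaving = 0; resistances in Ω):
  Node 1: (V_1 - 9)/360 + (V_1 - V_2)/10000 + (V_1 - V_4)/2400 = 0
  Node 2: (V_2 - V_1)/10000 + (V_2 - 0)/51 + (V_2 - V_4)/1200 = 0
  Node 4: (V_4 - V_1)/2400 + (V_4 - V_2)/1200 + (V_4 - 0)/330 = 0
Collecting terms (coefficients in siemens):
  0.003294·V_1 - 0.0001·V_2 - 0.0004167·V_4 = 0.025
  0.02054·V_2 - 0.0001·V_1 - 0.0008333·V_4 = 0
  0.00428·V_4 - 0.0004167·V_1 - 0.0008333·V_2 = 0
Solving these 3 simultaneous equations (Gaussian elimination) gives:
  V_1 = 7.687 V, V_2 = 0.06832 V, V_4 = 0.7616 V
I_R2 = (V_1 - V_2)/R2 = (7.687 - 0.06832)/10000 = 0.0007619 A
|I_R2| = 0.0007619 A

Final answer: |I_R2| = 0.0007619 A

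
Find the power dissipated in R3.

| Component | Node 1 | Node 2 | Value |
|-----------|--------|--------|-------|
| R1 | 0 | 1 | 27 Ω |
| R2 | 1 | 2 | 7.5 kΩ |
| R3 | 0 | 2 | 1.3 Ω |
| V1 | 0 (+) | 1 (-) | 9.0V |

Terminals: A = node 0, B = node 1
Nodal analysis, taking node 1 as the 0 V reference.
Source V1 fixes V_0 = 9 V.
KCL at each unknown node (sum of currents leaving = 0; resistances in Ω):
  Node 2: (V_2 - 0)/7500 + (V_2 - 9)/1.3 = 0
Collecting terms: 0.7694 × V_2 = 6.923  =>  V_2 = 8.998 V
I_R3 = (V_0 - V_2)/R3 = (9 - 8.998)/1.3 = 0.0012 A
P_R3 = I_R3² × R3 = (0.0012)² × 1.3 = 0.000001871 W

Final answer: 1.871e-06 W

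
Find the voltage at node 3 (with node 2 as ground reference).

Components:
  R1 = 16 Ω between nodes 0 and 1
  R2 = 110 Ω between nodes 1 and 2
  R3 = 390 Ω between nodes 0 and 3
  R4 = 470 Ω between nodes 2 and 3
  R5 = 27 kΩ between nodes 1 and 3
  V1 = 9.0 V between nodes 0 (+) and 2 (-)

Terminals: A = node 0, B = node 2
Nodal analysis, taking node 2 as the 0 V reference.
Source V1 fixes V_0 = 9 V.
KCL at each unknown node (sum of currents leaving = 0; resistances in Ω):
  Node 1: (V_1 - 9)/16 + (V_1 - 0)/110 + (V_1 - V_3)/27000 = 0
  Node 3: (V_3 - 9)/390 + (V_3 - 0)/470 + (V_3 - V_1)/27000 = 0
Collecting terms (coefficients in siemens):
  0.07163·V_1 - 0.00003704·V_3 = 0.5625
  0.004729·V_3 - 0.00003704·V_1 = 0.02308
Determinant D = (0.07163)(0.004729) - (-0.00003704)(-0.00003704) = 0.0003387
V_1 = [(0.5625)(0.004729) - (-0.00003704)(0.02308)]/D = 7.856 V
V_3 = [(0.07163)(0.02308) - (0.5625)(-0.00003704)]/D = 4.942 V
The requested potential is V_3 = 4.942 V.

Final answer: V_3 = 4.942 V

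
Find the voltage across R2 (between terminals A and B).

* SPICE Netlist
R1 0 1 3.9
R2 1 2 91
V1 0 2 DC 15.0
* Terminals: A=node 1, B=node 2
R1 and R2 are in series across V1 (node 0 → node 1 → node 2), and the output A–B is taken across R2, so this is a voltage divider.
Series current: I = V1/(R1 + R2) = 15/(3.9 + 91) = 15/94.9 = 0.1581 A
V_R2 = I × R2 = V1 × R2/(R1 + R2) = 15 × 91/94.9 = 14.38 V

Final answer: 14.38 V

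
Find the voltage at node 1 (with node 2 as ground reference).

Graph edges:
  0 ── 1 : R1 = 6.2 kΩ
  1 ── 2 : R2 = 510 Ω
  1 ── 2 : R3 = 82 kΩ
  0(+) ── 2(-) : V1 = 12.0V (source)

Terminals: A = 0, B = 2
Nodal analysis, taking node 2 as the 0 V reference.
Source V1 fixes V_0 = 12 V.
KCL at each unknown node (sum of currents leaving = 0; resistances in Ω):
  Node 1: (V_1 - 12)/6200 + (V_1 - 0)/510 + (V_1 - 0)/82000 = 0
Collecting terms: 0.002134 × V_1 = 0.001935  =>  V_1 = 0.9069 V
The requested potential is V_1 = 0.9069 V.

Final answer: V_1 = 0.9069 V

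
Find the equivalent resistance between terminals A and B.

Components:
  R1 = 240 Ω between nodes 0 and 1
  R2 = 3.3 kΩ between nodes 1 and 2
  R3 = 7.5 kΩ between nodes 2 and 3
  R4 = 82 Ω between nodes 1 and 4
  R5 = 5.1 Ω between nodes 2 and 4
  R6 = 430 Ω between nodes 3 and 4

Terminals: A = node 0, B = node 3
The network is not a plain series/parallel combination. Inject a 1 A test current into terminal A (node 0) and return it from terminal B (node 3); then R_eq = V_A / (1 A).
Nodal analysis, taking node 3 as the 0 V reference.
Current source I_test pushes 1 A into node 0 and draws it out of node 3.
KCL at each unknown node (sum of currents leaving = 0; resistances in Ω):
  Node 0: (V_0 - V_1)/240 - 1 = 0
  Node 1: (V_1 - V_0)/240 + (V_1 - V_2)/3300 + (V_1 - V_4)/82 = 0
  Node 2: (V_2 - V_1)/3300 + (V_2 - 0)/7500 + (V_2 - V_4)/5.1 = 0
  Node 4: (V_4 - V_1)/82 + (V_4 - V_2)/5.1 + (V_4 - 0)/430 = 0
Collecting terms (coefficients in siemens):
  0.004167·V_0 - 0.004167·V_1 = 1
  0.01666·V_1 - 0.004167·V_0 - 0.000303·V_2 - 0.0122·V_4 = 0
  0.1965·V_2 - 0.000303·V_1 - 0.1961·V_4 = 0
  0.2106·V_4 - 0.0122·V_1 - 0.1961·V_2 = 0
Solving these 4 simultaneous equations (Gaussian elimination) gives:
  V_0 = 726.7 V, V_1 = 486.7 V, V_2 = 406.5 V, V_4 = 406.7 V
R_eq = V_0 / 1 A = 726.7 Ω

Final answer: 726.7 Ω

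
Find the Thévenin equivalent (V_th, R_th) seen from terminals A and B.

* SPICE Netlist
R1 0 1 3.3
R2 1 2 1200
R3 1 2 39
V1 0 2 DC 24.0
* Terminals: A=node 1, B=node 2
Step 1 — V_th is the open-circuit voltage V_A - V_B (nothing connected across the terminals).
Nodal analysis, taking node 2 as the 0 V reference.
Source V1 fixes V_0 = 24 V.
KCL at each unknown node (sum of currents leaving = 0; resistances in Ω):
  Node 1: (V_1 - 24)/3.3 + (V_1 - 0)/1200 + (V_1 - 0)/39 = 0
Collecting terms: 0.3295 × V_1 = 7.273  =>  V_1 = 22.07 V
V_th = V_1 - V_2 = 22.07 - 0 = 22.07 V
Step 2 — R_th: zero the source — replace V1 by a short circuit (node 2 merges into node 0) — and find the resistance seen between A (node 1) and B (node 0).
Reduce the network between node 1 (A) and node 0 (B) by series/parallel combination:
  Rp1 = R1 ‖ R2 ‖ R3 (parallel, all between nodes 0 and 1) = 1/(1/3.3 + 1/1200 + 1/39) = 3.035 Ω
R_th = 3.035 Ω

Final answer: V_th = 22.07 V, R_th = 3.035 Ω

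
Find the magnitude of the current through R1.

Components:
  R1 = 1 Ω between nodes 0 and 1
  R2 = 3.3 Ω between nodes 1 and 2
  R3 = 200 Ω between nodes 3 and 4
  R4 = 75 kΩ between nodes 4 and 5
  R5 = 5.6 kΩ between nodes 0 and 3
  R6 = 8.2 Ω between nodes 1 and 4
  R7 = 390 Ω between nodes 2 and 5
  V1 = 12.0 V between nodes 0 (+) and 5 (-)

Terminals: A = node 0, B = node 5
Nodal analysis, taking node 5 as the 0 V reference.
Source V1 fixes V_0 = 12 V.
KCL at each unknown node (sum of currents leaving = 0; resistances in Ω):
  Node 1: (V_1 - 12)/1 + (V_1 - V_2)/3.3 + (V_1 - V_4)/8.2 = 0
  Node 2: (V_2 - V_1)/3.3 + (V_2 - 0)/390 = 0
  Node 3: (V_3 - V_4)/200 + (V_3 - 12)/5600 = 0
  Node 4: (V_4 - V_3)/200 + (V_4 - 0)/75000 + (V_4 - V_1)/8.2 = 0
Collecting terms (coefficients in siemens):
  1.425·V_1 - 0.303·V_2 - 0.122·V_4 = 12
  0.3056·V_2 - 0.303·V_1 = 0
  0.005179·V_3 - 0.005·V_4 = 0.002143
  0.127·V_4 - 0.122·V_1 - 0.005·V_3 = 0
Solving these 4 simultaneous equations (Gaussian elimination) gives:
  V_1 = 11.97 V, V_2 = 11.87 V, V_3 = 11.97 V, V_4 = 11.97 V
I_R1 = (V_0 - V_1)/R1 = (12 - 11.97)/1 = 0.03059 A
|I_R1| = 0.03059 A

Final answer: |I_R1| = 0.03059 A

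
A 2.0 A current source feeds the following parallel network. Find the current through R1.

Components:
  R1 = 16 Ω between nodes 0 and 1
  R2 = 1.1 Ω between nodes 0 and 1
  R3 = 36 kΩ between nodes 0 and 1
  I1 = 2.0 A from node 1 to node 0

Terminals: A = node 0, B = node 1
All resistors sit directly between nodes 0 and 1, so they are in parallel and share one voltage V; the full source current 2 A splits among them.
1/R_par = 1/16 + 1/1.1 + 1/36000 = 0.9716 S  =>  R_par = 1.029 Ω
V = I × R_par = 2 × 1.029 = 2.058 V
I_R1 = V/R1 = 2.058/16 = 0.1287 A

Final answer: 0.1287 A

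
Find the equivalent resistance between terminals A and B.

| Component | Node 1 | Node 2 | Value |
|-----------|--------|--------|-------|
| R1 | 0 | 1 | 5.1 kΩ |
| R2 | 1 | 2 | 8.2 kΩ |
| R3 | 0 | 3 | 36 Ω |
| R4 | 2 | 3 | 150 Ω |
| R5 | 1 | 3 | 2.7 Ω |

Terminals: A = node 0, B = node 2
The network is not a plain series/parallel combination. Inject a 1 A test current into terminal A (node 0) and return it from terminal B (node 2); then R_eq = V_A / (1 A).
Nodal analysis, taking node 2 as the 0 V reference.
Current source I_test pushes 1 A into node 0 and draws it out of node 2.
KCL at each unknown node (sum of currents leaving = 0; resistances in Ω):
  Node 0: (V_0 - V_1)/5100 + (V_0 - V_3)/36 - 1 = 0
  Node 1: (V_1 - V_0)/5100 + (V_1 - 0)/8200 + (V_1 - V_3)/2.7 = 0
  Node 3: (V_3 - V_0)/36 + (V_3 - V_1)/2.7 + (V_3 - 0)/150 = 0
Collecting terms (coefficients in siemens):
  0.02797·V_0 - 0.0001961·V_1 - 0.02778·V_3 = 1
  0.3707·V_1 - 0.0001961·V_0 - 0.3704·V_3 = 0
  0.4048·V_3 - 0.02778·V_0 - 0.3704·V_1 = 0
Solving these 3 simultaneous equations (Gaussian elimination) gives:
  V_0 = 183.1 V, V_1 = 147.3 V, V_3 = 147.3 V
R_eq = V_0 / 1 A = 183.1 Ω

Final answer: 183.1 Ω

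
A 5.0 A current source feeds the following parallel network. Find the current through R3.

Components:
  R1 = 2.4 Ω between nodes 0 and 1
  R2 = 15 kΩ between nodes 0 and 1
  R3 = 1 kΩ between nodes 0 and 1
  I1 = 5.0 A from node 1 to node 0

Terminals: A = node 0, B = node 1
All resistors sit directly between nodes 0 and 1, so they are in parallel and share one voltage V; the full source current 5 A splits among them.
1/R_par = 1/2.4 + 1/15000 + 1/1000 = 0.4177 S  =>  R_par = 2.394 Ω
V = I × R_par = 5 × 2.394 = 11.97 V
I_R3 = V/R3 = 11.97/1000 = 0.01197 A

Final answer: 0.01197 A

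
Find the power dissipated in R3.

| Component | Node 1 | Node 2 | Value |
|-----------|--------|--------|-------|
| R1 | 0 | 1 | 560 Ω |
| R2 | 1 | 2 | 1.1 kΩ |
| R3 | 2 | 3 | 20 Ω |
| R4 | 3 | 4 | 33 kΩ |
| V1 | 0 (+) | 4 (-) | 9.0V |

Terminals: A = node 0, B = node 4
Nodal analysis, taking node 4 as the 0 V reference.
Source V1 fixes V_0 = 9 V.
KCL at each unknown node (sum of currents leaving = 0; resistances in Ω):
  Node 1: (V_1 - 9)/560 + (V_1 - V_2)/1100 = 0
  Node 2: (V_2 - V_1)/1100 + (V_2 - V_3)/20 = 0
  Node 3: (V_3 - V_2)/20 + (V_3 - 0)/33000 = 0
Collecting terms (coefficients in siemens):
  0.002695·V_1 - 0.0009091·V_2 = 0.01607
  0.05091·V_2 - 0.0009091·V_1 - 0.05·V_3 = 0
  0.05003·V_3 - 0.05·V_2 = 0
Solving these 3 simultaneous equations (Gaussian elimination) gives:
  V_1 = 8.855 V, V_2 = 8.569 V, V_3 = 8.564 V
I_R3 = (V_2 - V_3)/R3 = (8.569 - 8.564)/20 = 0.0002595 A
P_R3 = I_R3² × R3 = (0.0002595)² × 20 = 0.000001347 W

Final answer: 1.347e-06 W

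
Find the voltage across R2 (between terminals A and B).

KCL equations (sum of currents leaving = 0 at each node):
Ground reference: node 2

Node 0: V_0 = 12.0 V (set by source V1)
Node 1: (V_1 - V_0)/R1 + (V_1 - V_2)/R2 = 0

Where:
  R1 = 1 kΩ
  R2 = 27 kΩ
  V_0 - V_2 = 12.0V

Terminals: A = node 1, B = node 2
R1 and R2 are in series across V1 (node 0 → node 1 → node 2), and the output A–B is taken across R2, so this is a voltage divider.
Series current: I = V1/(R1 + R2) = 12/(1000 + 27000) = 12/28000 = 0.0004286 A
V_R2 = I × R2 = V1 × R2/(R1 + R2) = 12 × 27000/28000 = 11.57 V

Final answer: 11.57 V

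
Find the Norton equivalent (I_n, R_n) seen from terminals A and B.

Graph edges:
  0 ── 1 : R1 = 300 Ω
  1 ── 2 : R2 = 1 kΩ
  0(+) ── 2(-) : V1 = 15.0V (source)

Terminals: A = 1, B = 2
Find the Thévenin equivalent first; then I_n = V_th/R_th and R_n = R_th.
Step 1 — V_th is the open-circuit voltage V_A - V_B (nothing connected across the terminals).
Nodal analysis, taking node 2 as the 0 V reference.
Source V1 fixes V_0 = 15 V.
KCL at each unknown node (sum of currents leaving = 0; resistances in Ω):
  Node 1: (V_1 - 15)/300 + (V_1 - 0)/1000 = 0
Collecting terms: 0.004333 × V_1 = 0.05  =>  V_1 = 11.54 V
V_th = V_1 - V_2 = 11.54 - 0 = 11.54 V
Step 2 — R_th: zero the source — replace V1 by a short circuit (node 2 merges into node 0) — and find the resistance seen between A (node 1) and B (node 0).
Reduce the network between node 1 (A) and node 0 (B) by series/parallel combination:
  Rp1 = R1 ‖ R2 (parallel, both between nodes 0 and 1) = 1/(1/300 + 1/1000) = 230.8 Ω
R_th = 230.8 Ω
I_n = V_th/R_th = 11.54/230.8 = 0.05 A, and R_n = R_th = 230.8 Ω

Final answer: I_n = 0.05 A, R_n = 230.8 Ω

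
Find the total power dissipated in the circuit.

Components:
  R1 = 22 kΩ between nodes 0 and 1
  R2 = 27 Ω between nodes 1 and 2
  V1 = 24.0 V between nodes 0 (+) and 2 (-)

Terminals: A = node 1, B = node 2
Nodal analysis, taking node 2 as the 0 V reference.
Source V1 fixes V_0 = 24 V.
KCL at each unknown node (sum of currents leaving = 0; resistances in Ω):
  Node 1: (V_1 - 24)/22000 + (V_1 - 0)/27 = 0
Collecting terms: 0.03708 × V_1 = 0.001091  =>  V_1 = 0.02942 V
Power in each resistor, P = (ΔV)²/R:
  P_R1 = (24 - 0.02942)²/22000 = 0.02612 W
  P_R2 = (0.02942 - 0)²/27 = 0.00003205 W
P_total = P_R1 + P_R2 = 0.02615 W

Final answer: 0.02615 W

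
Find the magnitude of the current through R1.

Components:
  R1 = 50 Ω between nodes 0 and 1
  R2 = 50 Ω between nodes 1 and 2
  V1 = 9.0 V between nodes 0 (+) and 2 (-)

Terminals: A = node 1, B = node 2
Nodal analysis, taking node 2 as the 0 V reference.
Source V1 fixes V_0 = 9 V.
KCL at each unknown node (sum of currents leaving = 0; resistances in Ω):
  Node 1: (V_1 - 9)/50 + (V_1 - 0)/50 = 0
Collecting terms: 0.04 × V_1 = 0.18  =>  V_1 = 4.5 V
I_R1 = (V_0 - V_1)/R1 = (9 - 4.5)/50 = 0.09 A
|I_R1| = 0.09 A

Final answer: |I_R1| = 0.09 A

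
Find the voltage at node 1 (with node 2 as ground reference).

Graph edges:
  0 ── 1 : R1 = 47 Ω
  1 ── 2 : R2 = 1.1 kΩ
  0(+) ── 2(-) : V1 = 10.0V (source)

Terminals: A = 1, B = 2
Nodal analysis, taking node 2 as the 0 V reference.
Source V1 fixes V_0 = 10 V.
KCL at each unknown node (sum of currents leaving = 0; resistances in Ω):
  Node 1: (V_1 - 10)/47 + (V_1 - 0)/1100 = 0
Collecting terms: 0.02219 × V_1 = 0.2128  =>  V_1 = 9.59 V
The requested potential is V_1 = 9.59 V.

Final answer: V_1 = 9.59 V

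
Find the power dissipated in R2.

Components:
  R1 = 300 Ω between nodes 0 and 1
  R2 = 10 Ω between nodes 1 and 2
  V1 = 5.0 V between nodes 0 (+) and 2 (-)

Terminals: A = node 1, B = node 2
Nodal analysis, taking node 2 as the 0 V reference.
Source V1 fixes V_0 = 5 V.
KCL at each unknown node (sum of currents leaving = 0; resistances in Ω):
  Node 1: (V_1 - 5)/300 + (V_1 - 0)/10 = 0
Collecting terms: 0.1033 × V_1 = 0.01667  =>  V_1 = 0.1613 V
I_R2 = (V_1 - V_2)/R2 = (0.1613 - 0)/10 = 0.01613 A
P_R2 = I_R2² × R2 = (0.01613)² × 10 = 0.002601 W

Final answer: 0.002601 W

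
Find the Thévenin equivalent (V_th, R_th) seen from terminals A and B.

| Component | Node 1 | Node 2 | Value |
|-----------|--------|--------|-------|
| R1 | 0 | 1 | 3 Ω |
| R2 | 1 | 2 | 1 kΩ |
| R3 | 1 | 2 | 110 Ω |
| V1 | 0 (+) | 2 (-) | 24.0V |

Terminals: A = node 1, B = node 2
Step 1 — V_th is the open-circuit voltage V_A - V_B (nothing connected across the terminals).
Nodal analysis, taking node 2 as the 0 V reference.
Source V1 fixes V_0 = 24 V.
KCL at each unknown node (sum of currents leaving = 0; resistances in Ω):
  Node 1: (V_1 - 24)/3 + (V_1 - 0)/1000 + (V_1 - 0)/110 = 0
Collecting terms: 0.3434 × V_1 = 8  =>  V_1 = 23.29 V
V_th = V_1 - V_2 = 23.29 - 0 = 23.29 V
Step 2 — R_th: zero the source — replace V1 by a short circuit (node 2 merges into node 0) — and find the resistance seen between A (node 1) and B (node 0).
Reduce the network between node 1 (A) and node 0 (B) by series/parallel combination:
  Rp1 = R1 ‖ R2 ‖ R3 (parallel, all between nodes 0 and 1) = 1/(1/3 + 1/1000 + 1/110) = 2.912 Ω
R_th = 2.912 Ω

Final answer: V_th = 23.29 V, R_th = 2.912 Ω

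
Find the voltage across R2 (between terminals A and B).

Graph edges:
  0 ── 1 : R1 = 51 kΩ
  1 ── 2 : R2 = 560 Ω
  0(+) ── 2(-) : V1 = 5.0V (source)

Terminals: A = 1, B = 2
R1 and R2 are in series across V1 (node 0 → node 1 → node 2), and the output A–B is taken across R2, so this is a voltage divider.
Series current: I = V1/(R1 + R2) = 5/(51000 + 560) = 5/51560 = 0.00009697 A
V_R2 = I × R2 = V1 × R2/(R1 + R2) = 5 × 560/51560 = 0.05431 V

Final answer: 0.05431 V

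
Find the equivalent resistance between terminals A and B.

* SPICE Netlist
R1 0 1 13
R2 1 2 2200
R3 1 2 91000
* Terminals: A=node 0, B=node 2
Reduce the network between node 0 (A) and node 2 (B) by series/parallel combination:
  Rp1 = R2 ‖ R3 (parallel, both between nodes 1 and 2) = 1/(1/2200 + 1/91000) = 2148 Ω
  Rs1 = R1 + Rp1 (series, joined only at node 1) = 13 + 2148 = 2161 Ω
R_eq = 2.161 kΩ

Final answer: 2.161 kΩ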